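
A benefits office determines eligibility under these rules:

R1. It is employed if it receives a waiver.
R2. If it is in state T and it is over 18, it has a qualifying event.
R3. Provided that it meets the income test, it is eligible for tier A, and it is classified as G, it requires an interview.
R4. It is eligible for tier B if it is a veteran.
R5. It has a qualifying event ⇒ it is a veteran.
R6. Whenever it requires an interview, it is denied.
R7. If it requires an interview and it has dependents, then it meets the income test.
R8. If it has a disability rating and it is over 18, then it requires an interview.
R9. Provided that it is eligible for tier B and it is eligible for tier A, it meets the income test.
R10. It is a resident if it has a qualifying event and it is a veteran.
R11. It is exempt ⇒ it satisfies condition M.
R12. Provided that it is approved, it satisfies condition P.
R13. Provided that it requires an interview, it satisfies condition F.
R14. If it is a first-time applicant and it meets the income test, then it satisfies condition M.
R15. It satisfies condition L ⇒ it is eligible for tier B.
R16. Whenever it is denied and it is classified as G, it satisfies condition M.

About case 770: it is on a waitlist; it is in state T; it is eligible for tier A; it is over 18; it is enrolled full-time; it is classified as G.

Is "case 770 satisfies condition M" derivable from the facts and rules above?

By R2 (it is in state T, it is over 18): it has a qualifying event.
By R5 (it has a qualifying event): it is a veteran.
By R4 (it is a veteran): it is eligible for tier B.
By R9 (it is eligible for tier B, it is eligible for tier A): it meets the income test.
By R3 (it meets the income test, it is eligible for tier A, it is classified as G): it requires an interview.
By R6 (it requires an interview): it is denied.
By R16 (it is denied, it is classified as G): it satisfies condition M.

Yes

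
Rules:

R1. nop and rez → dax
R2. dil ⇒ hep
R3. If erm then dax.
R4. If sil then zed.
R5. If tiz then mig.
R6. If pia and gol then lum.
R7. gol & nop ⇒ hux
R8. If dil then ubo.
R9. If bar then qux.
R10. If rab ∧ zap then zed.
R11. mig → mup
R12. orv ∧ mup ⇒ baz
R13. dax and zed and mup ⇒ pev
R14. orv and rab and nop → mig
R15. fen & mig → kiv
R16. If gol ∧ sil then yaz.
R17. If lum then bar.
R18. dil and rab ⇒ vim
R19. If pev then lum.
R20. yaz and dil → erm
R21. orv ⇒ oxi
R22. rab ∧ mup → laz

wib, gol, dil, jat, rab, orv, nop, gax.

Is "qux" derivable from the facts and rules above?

Forward chaining from the given facts derives: hep, hux, ubo, mig, vim, oxi, mup, baz, laz.
The only rule concluding qux is R9, which needs bar; that is never established.

No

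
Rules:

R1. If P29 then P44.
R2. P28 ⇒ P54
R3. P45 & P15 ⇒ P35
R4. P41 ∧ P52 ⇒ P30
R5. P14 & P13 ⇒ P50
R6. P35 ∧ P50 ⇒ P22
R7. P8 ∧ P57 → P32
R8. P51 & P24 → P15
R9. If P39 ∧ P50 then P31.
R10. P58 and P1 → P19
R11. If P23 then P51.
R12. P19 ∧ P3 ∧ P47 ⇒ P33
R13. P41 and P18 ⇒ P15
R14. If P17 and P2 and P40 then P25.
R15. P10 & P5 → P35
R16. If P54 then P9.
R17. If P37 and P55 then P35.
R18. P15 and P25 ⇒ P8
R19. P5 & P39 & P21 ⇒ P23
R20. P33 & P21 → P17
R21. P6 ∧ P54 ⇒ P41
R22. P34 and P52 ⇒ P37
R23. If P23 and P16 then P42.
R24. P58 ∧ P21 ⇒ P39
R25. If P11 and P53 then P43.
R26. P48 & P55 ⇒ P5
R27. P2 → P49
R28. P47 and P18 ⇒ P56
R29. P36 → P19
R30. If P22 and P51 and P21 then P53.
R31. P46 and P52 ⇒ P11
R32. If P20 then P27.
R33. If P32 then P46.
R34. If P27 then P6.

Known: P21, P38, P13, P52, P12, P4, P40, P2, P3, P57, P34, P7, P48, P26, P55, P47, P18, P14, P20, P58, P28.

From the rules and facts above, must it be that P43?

No

Forward chaining from the given facts derives: P54, P50, P9, P37, P39, P5, P49, P56, P27, P6, P31, P35, P23, P41, P30, P22, P51, P15, P53.
The only rule concluding P43 is R25, which needs P11; that is never established.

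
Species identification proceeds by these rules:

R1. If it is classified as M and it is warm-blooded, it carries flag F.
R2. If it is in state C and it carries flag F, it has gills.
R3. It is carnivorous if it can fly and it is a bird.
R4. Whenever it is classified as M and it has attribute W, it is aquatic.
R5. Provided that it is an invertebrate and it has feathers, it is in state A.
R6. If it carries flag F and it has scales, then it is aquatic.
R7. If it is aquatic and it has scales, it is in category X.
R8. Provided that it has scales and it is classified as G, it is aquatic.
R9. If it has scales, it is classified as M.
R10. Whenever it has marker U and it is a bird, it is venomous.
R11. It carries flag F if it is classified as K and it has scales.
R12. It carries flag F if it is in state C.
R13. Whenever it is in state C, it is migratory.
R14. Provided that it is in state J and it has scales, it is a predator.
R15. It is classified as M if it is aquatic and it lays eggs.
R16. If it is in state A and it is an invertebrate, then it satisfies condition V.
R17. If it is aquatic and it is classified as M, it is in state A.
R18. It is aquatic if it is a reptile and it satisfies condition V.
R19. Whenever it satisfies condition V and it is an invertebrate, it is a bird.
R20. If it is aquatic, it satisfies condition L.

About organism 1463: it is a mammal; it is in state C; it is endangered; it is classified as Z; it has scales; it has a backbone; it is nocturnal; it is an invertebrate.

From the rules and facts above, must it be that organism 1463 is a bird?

By R9 (it has scales): it is classified as M.
By R12 (it is in state C): it carries flag F.
By R6 (it carries flag F, it has scales): it is aquatic.
By R17 (it is aquatic, it is classified as M): it is in state A.
By R16 (it is in state A, it is an invertebrate): it satisfies condition V.
By R19 (it satisfies condition V, it is an invertebrate): it is a bird.

Yes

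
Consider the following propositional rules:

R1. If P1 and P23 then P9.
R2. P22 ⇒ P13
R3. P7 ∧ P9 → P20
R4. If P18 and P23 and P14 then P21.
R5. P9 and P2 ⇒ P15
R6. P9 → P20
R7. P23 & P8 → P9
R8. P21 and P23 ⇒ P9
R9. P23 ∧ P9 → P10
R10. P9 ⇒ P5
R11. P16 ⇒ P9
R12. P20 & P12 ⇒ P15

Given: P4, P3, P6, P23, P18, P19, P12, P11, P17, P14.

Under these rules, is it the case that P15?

P21  (by R4: P18, P23, P14)
P9  (by R8: P21, P23)
P20  (by R6: P9)
P15  (by R12: P20, P12)

Yes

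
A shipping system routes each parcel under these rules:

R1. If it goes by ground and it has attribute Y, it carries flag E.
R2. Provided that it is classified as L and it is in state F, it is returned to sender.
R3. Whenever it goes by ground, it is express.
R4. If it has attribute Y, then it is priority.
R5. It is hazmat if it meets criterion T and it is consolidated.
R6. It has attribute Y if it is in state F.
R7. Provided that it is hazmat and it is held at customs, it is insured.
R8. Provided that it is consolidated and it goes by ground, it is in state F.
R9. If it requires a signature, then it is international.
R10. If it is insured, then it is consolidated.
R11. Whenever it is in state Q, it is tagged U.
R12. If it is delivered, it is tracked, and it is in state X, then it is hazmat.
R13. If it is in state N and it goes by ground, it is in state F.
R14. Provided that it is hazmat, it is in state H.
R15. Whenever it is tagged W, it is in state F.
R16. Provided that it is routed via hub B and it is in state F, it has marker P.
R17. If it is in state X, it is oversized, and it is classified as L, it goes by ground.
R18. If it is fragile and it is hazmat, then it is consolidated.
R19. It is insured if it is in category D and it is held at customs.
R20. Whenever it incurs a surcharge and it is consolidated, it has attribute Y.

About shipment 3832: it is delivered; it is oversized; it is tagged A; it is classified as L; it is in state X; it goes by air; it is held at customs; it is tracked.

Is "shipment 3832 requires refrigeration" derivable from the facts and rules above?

No

Forward chaining from the given facts derives: is hazmat, is in state H, goes by ground, is express, is insured, is consolidated, is in state F, is returned to sender, has attribute Y, carries flag E, is priority.
No rule has "it requires refrigeration" as its conclusion, and it is not among the given facts.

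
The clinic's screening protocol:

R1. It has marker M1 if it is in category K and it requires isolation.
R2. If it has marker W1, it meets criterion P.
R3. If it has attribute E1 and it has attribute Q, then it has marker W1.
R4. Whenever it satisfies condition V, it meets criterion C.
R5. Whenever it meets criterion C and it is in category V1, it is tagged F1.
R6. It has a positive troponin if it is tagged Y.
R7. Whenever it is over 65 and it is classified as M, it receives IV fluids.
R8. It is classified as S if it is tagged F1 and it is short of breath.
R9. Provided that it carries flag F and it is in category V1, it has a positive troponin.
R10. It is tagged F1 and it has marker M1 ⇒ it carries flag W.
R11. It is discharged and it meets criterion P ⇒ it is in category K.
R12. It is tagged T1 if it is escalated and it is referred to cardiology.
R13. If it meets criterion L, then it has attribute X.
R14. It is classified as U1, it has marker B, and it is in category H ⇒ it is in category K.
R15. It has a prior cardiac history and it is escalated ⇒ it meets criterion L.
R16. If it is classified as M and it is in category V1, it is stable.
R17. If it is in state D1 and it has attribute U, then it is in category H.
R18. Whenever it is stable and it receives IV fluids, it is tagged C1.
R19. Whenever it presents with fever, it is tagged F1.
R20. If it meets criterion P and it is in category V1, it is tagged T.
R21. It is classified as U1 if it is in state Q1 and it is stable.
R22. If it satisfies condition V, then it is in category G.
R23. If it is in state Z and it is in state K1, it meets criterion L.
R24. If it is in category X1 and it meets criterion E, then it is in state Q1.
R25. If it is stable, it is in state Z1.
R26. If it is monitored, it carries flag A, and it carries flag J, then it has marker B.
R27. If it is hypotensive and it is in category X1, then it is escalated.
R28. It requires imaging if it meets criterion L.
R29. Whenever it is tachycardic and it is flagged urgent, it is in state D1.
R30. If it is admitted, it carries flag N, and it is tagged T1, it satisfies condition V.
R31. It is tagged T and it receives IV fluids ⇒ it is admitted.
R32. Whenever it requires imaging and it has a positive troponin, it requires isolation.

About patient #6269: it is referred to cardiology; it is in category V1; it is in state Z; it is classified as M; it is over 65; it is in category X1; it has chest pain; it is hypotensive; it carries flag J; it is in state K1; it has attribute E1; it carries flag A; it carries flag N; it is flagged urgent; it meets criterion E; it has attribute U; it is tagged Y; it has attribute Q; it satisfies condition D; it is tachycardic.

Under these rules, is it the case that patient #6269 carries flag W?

No

Forward chaining from the given facts derives: has marker W1, has a positive troponin, receives IV fluids, is stable, is tagged C1, meets criterion L, is in state Q1, is in state Z1, is escalated, requires imaging, is in state D1, requires isolation, meets criterion P, is tagged T1, has attribute X, is in category H, is tagged T, is classified as U1, is admitted, satisfies condition V, meets criterion C, is tagged F1, is in category G.
The only rule concluding "it carries flag W" is R10, which needs "it has marker M1"; that is never established.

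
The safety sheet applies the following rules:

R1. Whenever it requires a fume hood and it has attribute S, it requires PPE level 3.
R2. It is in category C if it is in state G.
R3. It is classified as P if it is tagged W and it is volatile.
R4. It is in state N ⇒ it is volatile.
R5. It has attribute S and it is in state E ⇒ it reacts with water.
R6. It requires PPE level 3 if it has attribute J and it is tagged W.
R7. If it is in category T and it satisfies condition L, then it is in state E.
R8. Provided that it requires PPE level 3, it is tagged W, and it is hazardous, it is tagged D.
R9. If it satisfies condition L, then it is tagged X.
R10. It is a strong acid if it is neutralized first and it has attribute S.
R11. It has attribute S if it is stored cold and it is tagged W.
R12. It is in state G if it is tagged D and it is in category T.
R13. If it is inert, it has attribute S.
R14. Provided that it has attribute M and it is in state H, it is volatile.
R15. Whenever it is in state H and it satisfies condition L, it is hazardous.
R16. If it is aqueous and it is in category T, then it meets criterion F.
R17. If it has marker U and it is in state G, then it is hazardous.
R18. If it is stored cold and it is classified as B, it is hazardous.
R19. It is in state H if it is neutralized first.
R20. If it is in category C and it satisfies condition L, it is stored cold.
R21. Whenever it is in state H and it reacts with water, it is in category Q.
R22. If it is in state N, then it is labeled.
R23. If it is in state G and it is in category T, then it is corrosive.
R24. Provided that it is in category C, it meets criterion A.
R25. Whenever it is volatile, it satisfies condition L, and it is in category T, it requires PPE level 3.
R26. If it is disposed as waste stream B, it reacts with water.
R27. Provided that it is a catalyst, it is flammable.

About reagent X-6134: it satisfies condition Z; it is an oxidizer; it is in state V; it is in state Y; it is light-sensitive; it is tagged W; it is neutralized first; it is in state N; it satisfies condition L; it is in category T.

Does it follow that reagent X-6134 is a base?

Forward chaining from the given facts derives: is volatile, is in state E, is tagged X, is in state H, is labeled, requires PPE level 3, is classified as P, is hazardous, is tagged D, is in state G, is corrosive, is in category C, is stored cold, meets criterion A, has attribute S, reacts with water, is a strong acid, is in category Q.
No rule has "it is a base" as its conclusion, and it is not among the given facts.

No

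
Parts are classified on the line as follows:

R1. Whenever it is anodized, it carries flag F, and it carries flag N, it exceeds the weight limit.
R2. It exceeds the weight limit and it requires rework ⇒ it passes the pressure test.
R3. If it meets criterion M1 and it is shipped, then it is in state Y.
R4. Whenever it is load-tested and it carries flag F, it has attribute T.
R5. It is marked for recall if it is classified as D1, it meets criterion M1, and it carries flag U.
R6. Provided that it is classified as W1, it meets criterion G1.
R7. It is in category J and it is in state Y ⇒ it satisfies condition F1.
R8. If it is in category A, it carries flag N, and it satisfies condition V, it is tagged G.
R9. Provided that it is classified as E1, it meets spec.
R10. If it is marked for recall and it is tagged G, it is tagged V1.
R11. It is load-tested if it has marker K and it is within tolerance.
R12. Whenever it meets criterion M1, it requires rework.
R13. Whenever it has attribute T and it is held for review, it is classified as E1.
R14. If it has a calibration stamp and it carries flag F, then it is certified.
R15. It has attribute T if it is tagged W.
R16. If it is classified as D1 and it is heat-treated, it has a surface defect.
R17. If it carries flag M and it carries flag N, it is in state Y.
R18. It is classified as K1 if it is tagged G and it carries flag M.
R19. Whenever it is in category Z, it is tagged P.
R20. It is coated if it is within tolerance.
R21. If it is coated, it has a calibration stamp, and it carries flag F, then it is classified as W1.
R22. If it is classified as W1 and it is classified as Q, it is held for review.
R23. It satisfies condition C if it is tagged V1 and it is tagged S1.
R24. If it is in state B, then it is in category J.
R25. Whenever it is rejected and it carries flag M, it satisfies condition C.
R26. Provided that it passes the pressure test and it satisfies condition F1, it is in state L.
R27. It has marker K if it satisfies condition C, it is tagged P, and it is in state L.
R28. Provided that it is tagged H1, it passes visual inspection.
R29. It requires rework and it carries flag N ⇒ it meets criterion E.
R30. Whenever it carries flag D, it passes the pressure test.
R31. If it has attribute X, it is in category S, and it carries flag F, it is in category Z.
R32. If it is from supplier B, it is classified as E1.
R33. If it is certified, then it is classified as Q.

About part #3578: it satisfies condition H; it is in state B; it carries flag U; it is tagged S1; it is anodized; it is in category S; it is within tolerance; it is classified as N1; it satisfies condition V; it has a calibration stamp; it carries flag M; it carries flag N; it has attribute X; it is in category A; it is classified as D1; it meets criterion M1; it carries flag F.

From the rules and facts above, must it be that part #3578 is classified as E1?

By R1 (it is anodized, it carries flag F, it carries flag N): it exceeds the weight limit.
By R5 (it is classified as D1, it meets criterion M1, it carries flag U): it is marked for recall.
By R8 (it is in category A, it carries flag N, it satisfies condition V): it is tagged G.
By R10 (it is marked for recall, it is tagged G): it is tagged V1.
By R12 (it meets criterion M1): it requires rework.
By R14 (it has a calibration stamp, it carries flag F): it is certified.
By R17 (it carries flag M, it carries flag N): it is in state Y.
By R20 (it is within tolerance): it is coated.
By R21 (it is coated, it has a calibration stamp, it carries flag F): it is classified as W1.
By R23 (it is tagged V1, it is tagged S1): it satisfies condition C.
By R24 (it is in state B): it is in category J.
By R31 (it has attribute X, it is in category S, it carries flag F): it is in category Z.
By R33 (it is certified): it is classified as Q.
By R2 (it exceeds the weight limit, it requires rework): it passes the pressure test.
By R7 (it is in category J, it is in state Y): it satisfies condition F1.
By R19 (it is in category Z): it is tagged P.
By R22 (it is classified as W1, it is classified as Q): it is held for review.
By R26 (it passes the pressure test, it satisfies condition F1): it is in state L.
By R27 (it satisfies condition C, it is tagged P, it is in state L): it has marker K.
By R11 (it has marker K, it is within tolerance): it is load-tested.
By R4 (it is load-tested, it carries flag F): it has attribute T.
By R13 (it has attribute T, it is held for review): it is classified as E1.

Yes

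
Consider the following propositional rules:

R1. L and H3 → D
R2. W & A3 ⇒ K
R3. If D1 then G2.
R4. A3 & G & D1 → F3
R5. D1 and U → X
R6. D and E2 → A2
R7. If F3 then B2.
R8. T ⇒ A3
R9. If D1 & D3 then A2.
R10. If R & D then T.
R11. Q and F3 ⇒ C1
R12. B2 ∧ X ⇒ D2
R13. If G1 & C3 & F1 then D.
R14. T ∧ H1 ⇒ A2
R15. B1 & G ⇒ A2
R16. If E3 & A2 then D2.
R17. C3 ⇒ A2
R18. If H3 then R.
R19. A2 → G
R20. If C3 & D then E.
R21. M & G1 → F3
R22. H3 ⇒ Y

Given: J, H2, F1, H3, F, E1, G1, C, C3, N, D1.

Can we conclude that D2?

Forward chaining from the given facts derives: G2, D, A2, R, G, E, Y, T, A3, F3, B2.
Rules concluding D2: R12 needs X; R16 needs E3 — none of these are established.

No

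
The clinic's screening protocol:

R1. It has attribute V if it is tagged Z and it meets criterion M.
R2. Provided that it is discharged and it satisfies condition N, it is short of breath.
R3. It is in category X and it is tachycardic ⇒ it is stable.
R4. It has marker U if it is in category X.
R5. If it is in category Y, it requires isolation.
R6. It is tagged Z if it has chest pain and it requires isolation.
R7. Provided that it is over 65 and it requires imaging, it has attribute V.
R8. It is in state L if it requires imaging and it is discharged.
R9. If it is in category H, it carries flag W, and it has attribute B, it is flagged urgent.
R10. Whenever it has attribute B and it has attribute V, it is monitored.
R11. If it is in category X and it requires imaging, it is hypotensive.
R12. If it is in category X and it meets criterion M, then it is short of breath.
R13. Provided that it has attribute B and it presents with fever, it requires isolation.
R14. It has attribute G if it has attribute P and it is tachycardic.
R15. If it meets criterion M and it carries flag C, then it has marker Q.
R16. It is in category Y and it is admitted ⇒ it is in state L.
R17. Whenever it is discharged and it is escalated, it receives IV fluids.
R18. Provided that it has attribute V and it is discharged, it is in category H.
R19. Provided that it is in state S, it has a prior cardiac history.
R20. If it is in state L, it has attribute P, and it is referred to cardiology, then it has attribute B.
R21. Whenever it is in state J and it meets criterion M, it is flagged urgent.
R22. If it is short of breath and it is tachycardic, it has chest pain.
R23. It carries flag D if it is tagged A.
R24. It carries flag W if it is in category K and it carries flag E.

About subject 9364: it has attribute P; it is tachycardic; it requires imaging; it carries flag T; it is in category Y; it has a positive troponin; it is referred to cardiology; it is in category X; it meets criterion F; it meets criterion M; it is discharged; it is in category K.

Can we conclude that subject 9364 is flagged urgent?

Forward chaining from the given facts derives: is stable, has marker U, requires isolation, is in state L, is hypotensive, is short of breath, has attribute G, has attribute B, has chest pain, is tagged Z, has attribute V, is monitored, is in category H.
Rules concluding "it is flagged urgent": R9 needs "it carries flag W"; R21 needs "it is in state J" — none of these are established.

No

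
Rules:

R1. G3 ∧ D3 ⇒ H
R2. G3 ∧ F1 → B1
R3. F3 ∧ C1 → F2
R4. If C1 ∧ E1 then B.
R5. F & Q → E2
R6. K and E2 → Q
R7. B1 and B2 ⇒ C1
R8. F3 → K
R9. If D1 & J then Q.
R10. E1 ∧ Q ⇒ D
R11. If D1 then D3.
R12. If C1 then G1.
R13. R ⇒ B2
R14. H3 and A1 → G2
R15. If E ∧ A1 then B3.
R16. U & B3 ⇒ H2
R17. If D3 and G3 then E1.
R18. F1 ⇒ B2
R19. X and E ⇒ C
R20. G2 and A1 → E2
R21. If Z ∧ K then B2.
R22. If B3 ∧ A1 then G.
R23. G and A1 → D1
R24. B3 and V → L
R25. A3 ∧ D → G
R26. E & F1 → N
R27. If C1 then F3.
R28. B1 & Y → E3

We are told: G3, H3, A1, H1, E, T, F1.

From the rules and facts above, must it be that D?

B1  (by R2: G3, F1)
G2  (by R14: H3, A1)
B3  (by R15: E, A1)
B2  (by R18: F1)
E2  (by R20: G2, A1)
G  (by R22: B3, A1)
D1  (by R23: G, A1)
C1  (by R7: B1, B2)
D3  (by R11: D1)
E1  (by R17: D3, G3)
F3  (by R27: C1)
K  (by R8: F3)
Q  (by R6: K, E2)
D  (by R10: E1, Q)

Yes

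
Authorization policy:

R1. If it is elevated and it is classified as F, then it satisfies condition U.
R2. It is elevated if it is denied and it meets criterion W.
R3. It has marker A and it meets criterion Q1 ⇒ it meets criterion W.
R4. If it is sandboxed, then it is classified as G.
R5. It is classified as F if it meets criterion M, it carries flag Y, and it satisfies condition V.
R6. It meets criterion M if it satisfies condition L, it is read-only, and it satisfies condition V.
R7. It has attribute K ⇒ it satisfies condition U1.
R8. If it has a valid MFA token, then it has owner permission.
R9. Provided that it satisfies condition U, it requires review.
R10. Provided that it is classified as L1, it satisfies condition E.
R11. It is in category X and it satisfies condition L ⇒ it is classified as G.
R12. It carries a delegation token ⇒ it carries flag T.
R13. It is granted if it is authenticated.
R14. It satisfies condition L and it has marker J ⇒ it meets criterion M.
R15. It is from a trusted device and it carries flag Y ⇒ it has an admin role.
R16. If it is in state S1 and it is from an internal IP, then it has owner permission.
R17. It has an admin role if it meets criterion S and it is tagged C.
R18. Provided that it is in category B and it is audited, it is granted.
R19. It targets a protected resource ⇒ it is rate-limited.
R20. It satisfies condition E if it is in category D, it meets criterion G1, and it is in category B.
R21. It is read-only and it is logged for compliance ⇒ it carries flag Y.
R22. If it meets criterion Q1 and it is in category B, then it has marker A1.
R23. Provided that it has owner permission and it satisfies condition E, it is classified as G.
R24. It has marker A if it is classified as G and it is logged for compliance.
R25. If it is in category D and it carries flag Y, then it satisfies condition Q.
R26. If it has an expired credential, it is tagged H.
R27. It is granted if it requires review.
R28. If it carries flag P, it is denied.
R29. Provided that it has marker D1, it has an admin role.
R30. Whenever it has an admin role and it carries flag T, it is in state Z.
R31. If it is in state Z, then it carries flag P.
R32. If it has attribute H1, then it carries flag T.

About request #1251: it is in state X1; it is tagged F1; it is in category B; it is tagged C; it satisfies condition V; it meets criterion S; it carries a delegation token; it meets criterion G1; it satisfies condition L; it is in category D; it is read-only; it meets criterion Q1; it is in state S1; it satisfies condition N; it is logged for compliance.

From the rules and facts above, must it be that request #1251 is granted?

Forward chaining from the given facts derives: meets criterion M, carries flag T, has an admin role, satisfies condition E, carries flag Y, has marker A1, satisfies condition Q, is in state Z, carries flag P, is classified as F, is denied.
Rules concluding "it is granted": R13 needs "it is authenticated"; R18 needs "it is audited"; R27 needs "it requires review" — none of these are established.

No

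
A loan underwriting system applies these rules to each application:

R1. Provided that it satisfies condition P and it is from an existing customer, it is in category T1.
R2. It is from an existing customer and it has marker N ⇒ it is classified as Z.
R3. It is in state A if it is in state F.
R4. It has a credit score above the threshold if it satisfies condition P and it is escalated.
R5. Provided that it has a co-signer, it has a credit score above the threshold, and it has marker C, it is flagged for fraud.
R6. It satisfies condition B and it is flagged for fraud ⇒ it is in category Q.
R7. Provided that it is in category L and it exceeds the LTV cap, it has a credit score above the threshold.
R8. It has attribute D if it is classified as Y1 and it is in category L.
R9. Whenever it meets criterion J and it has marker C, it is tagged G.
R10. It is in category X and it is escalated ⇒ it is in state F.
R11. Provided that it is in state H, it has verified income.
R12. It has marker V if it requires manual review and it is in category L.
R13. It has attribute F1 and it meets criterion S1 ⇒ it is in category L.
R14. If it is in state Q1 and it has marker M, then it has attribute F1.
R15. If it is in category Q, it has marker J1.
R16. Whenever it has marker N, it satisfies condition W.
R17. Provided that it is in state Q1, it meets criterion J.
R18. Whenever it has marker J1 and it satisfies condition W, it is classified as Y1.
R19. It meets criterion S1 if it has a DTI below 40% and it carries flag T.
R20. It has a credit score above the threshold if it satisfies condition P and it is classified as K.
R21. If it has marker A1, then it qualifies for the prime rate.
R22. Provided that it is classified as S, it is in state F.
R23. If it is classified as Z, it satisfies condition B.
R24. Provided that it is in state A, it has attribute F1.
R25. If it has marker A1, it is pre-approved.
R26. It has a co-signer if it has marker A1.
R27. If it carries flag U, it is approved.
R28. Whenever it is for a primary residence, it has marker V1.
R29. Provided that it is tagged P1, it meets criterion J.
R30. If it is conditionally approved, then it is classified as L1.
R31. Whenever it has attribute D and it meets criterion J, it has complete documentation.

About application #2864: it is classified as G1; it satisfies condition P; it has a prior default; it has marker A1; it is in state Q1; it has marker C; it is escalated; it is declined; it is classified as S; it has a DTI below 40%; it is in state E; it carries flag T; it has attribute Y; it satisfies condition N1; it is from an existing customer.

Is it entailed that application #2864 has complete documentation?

Forward chaining from the given facts derives: is in category T1, has a credit score above the threshold, meets criterion J, meets criterion S1, qualifies for the prime rate, is in state F, is pre-approved, has a co-signer, is in state A, is flagged for fraud, is tagged G, has attribute F1, is in category L.
The only rule concluding "it has complete documentation" is R31, which needs "it has attribute D"; that is never established.

No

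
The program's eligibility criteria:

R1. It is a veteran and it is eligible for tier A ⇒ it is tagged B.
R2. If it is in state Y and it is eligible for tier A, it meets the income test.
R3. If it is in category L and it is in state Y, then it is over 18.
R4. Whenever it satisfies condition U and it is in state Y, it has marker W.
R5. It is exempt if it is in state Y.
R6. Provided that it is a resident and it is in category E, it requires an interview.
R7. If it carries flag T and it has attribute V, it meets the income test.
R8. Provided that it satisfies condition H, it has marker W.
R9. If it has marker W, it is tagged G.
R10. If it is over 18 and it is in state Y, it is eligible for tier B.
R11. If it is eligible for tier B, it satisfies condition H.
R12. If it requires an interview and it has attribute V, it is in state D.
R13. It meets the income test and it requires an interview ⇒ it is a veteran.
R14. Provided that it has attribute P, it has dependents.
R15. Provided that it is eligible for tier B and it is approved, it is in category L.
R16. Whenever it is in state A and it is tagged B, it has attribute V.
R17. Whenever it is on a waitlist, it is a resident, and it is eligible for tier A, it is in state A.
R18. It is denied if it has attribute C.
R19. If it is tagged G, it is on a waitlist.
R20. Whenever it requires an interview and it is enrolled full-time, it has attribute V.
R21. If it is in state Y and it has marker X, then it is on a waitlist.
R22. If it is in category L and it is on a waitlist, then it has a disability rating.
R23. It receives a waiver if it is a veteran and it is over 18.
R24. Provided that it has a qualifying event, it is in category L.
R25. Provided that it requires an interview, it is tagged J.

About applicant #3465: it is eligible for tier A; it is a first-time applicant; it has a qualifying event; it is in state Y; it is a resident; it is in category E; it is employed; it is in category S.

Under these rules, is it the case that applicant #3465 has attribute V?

By R2 (it is in state Y, it is eligible for tier A): it meets the income test.
By R6 (it is a resident, it is in category E): it requires an interview.
By R13 (it meets the income test, it requires an interview): it is a veteran.
By R24 (it has a qualifying event): it is in category L.
By R1 (it is a veteran, it is eligible for tier A): it is tagged B.
By R3 (it is in category L, it is in state Y): it is over 18.
By R10 (it is over 18, it is in state Y): it is eligible for tier B.
By R11 (it is eligible for tier B): it satisfies condition H.
By R8 (it satisfies condition H): it has marker W.
By R9 (it has marker W): it is tagged G.
By R19 (it is tagged G): it is on a waitlist.
By R17 (it is on a waitlist, it is a resident, it is eligible for tier A): it is in state A.
By R16 (it is in state A, it is tagged B): it has attribute V.

Yes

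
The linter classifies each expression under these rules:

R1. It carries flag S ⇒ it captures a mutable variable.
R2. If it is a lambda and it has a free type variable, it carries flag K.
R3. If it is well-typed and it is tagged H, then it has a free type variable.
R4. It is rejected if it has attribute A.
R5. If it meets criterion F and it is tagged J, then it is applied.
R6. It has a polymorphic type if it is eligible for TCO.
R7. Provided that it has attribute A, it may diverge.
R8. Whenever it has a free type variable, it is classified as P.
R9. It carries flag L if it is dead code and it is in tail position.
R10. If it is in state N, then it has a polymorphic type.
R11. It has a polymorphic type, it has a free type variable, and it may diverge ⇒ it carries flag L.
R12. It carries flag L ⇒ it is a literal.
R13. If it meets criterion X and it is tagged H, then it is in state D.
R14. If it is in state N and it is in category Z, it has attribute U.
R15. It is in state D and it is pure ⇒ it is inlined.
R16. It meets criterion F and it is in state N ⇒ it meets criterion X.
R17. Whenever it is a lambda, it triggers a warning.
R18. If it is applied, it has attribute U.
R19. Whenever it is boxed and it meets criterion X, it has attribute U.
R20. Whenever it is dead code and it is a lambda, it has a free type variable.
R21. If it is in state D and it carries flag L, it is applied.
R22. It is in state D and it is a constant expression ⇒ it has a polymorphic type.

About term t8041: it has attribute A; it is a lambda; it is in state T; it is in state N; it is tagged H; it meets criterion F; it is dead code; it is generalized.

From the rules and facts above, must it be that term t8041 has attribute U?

Yes

By R7 (it has attribute A): it may diverge.
By R10 (it is in state N): it has a polymorphic type.
By R16 (it meets criterion F, it is in state N): it meets criterion X.
By R20 (it is dead code, it is a lambda): it has a free type variable.
By R11 (it has a polymorphic type, it has a free type variable, it may diverge): it carries flag L.
By R13 (it meets criterion X, it is tagged H): it is in state D.
By R21 (it is in state D, it carries flag L): it is applied.
By R18 (it is applied): it has attribute U.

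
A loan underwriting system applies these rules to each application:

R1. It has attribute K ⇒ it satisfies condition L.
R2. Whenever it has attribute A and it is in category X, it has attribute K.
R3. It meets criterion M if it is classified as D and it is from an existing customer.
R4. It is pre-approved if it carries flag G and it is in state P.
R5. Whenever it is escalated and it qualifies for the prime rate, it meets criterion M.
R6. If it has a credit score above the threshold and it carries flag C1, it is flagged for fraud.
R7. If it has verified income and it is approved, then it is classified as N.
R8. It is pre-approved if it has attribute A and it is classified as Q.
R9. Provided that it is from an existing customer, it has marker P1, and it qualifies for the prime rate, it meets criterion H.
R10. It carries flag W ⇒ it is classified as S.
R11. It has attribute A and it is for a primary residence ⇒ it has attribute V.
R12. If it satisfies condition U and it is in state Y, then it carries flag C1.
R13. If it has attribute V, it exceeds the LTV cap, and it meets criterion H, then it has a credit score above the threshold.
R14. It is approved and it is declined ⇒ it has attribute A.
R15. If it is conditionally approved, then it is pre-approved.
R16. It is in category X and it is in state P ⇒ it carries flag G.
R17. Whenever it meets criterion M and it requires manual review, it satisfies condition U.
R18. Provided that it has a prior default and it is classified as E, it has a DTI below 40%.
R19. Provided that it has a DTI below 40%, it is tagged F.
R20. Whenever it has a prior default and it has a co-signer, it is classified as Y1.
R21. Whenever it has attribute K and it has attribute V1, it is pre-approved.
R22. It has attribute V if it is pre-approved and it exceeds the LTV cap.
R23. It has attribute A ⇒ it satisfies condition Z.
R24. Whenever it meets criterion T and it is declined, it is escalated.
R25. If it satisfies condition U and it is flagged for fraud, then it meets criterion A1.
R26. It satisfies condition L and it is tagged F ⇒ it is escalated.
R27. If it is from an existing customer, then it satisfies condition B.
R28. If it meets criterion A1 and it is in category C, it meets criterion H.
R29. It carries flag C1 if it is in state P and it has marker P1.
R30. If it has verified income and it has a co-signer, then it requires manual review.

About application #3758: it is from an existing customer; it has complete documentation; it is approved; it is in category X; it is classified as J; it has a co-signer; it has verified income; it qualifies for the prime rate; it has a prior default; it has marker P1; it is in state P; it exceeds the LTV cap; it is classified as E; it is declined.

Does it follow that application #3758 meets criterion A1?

By R9 (it is from an existing customer, it has marker P1, it qualifies for the prime rate): it meets criterion H.
By R14 (it is approved, it is declined): it has attribute A.
By R16 (it is in category X, it is in state P): it carries flag G.
By R18 (it has a prior default, it is classified as E): it has a DTI below 40%.
By R19 (it has a DTI below 40%): it is tagged F.
By R29 (it is in state P, it has marker P1): it carries flag C1.
By R30 (it has verified income, it has a co-signer): it requires manual review.
By R2 (it has attribute A, it is in category X): it has attribute K.
By R4 (it carries flag G, it is in state P): it is pre-approved.
By R22 (it is pre-approved, it exceeds the LTV cap): it has attribute V.
By R1 (it has attribute K): it satisfies condition L.
By R13 (it has attribute V, it exceeds the LTV cap, it meets criterion H): it has a credit score above the threshold.
By R26 (it satisfies condition L, it is tagged F): it is escalated.
By R5 (it is escalated, it qualifies for the prime rate): it meets criterion M.
By R6 (it has a credit score above the threshold, it carries flag C1): it is flagged for fraud.
By R17 (it meets criterion M, it requires manual review): it satisfies condition U.
By R25 (it satisfies condition U, it is flagged for fraud): it meets criterion A1.

Yes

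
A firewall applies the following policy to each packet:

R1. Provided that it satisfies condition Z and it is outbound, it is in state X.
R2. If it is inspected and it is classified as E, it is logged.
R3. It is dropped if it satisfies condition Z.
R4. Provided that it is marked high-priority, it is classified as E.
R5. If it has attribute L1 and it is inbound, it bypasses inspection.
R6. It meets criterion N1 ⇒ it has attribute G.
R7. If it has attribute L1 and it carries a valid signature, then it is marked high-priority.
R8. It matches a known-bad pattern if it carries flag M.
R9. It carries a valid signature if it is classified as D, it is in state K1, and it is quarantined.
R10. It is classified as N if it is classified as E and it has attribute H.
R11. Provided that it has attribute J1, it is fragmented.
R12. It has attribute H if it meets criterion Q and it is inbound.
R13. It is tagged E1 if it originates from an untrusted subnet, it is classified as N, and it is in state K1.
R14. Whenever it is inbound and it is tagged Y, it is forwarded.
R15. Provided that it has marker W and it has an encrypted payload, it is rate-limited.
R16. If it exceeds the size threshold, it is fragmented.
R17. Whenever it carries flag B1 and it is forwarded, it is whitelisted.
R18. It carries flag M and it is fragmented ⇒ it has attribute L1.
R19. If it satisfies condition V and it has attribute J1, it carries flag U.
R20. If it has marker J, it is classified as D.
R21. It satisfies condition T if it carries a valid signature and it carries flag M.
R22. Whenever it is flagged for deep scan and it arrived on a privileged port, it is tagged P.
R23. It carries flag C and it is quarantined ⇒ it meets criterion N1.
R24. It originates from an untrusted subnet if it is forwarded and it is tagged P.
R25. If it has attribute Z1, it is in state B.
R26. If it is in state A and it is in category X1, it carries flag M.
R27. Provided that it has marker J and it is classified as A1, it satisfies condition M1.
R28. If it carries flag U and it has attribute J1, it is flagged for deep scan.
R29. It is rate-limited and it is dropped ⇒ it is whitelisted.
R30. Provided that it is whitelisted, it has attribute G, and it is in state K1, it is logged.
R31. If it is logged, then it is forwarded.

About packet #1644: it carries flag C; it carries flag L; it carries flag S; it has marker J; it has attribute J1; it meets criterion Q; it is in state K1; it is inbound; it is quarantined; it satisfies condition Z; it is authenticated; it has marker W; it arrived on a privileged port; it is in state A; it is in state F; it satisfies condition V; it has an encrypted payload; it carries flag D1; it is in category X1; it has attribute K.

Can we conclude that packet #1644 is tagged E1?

Yes

By R3 (it satisfies condition Z): it is dropped.
By R11 (it has attribute J1): it is fragmented.
By R12 (it meets criterion Q, it is inbound): it has attribute H.
By R15 (it has marker W, it has an encrypted payload): it is rate-limited.
By R19 (it satisfies condition V, it has attribute J1): it carries flag U.
By R20 (it has marker J): it is classified as D.
By R23 (it carries flag C, it is quarantined): it meets criterion N1.
By R26 (it is in state A, it is in category X1): it carries flag M.
By R28 (it carries flag U, it has attribute J1): it is flagged for deep scan.
By R29 (it is rate-limited, it is dropped): it is whitelisted.
By R6 (it meets criterion N1): it has attribute G.
By R9 (it is classified as D, it is in state K1, it is quarantined): it carries a valid signature.
By R18 (it carries flag M, it is fragmented): it has attribute L1.
By R22 (it is flagged for deep scan, it arrived on a privileged port): it is tagged P.
By R30 (it is whitelisted, it has attribute G, it is in state K1): it is logged.
By R31 (it is logged): it is forwarded.
By R7 (it has attribute L1, it carries a valid signature): it is marked high-priority.
By R24 (it is forwarded, it is tagged P): it originates from an untrusted subnet.
By R4 (it is marked high-priority): it is classified as E.
By R10 (it is classified as E, it has attribute H): it is classified as N.
By R13 (it originates from an untrusted subnet, it is classified as N, it is in state K1): it is tagged E1.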